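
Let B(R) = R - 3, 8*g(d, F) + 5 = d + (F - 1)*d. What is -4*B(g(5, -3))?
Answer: 22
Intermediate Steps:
g(d, F) = -5/8 + d/8 + d*(-1 + F)/8 (g(d, F) = -5/8 + (d + (F - 1)*d)/8 = -5/8 + (d + (-1 + F)*d)/8 = -5/8 + (d + d*(-1 + F))/8 = -5/8 + (d/8 + d*(-1 + F)/8) = -5/8 + d/8 + d*(-1 + F)/8)
B(R) = -3 + R
-4*B(g(5, -3)) = -4*(-3 + (-5/8 + (⅛)*(-3)*5)) = -4*(-3 + (-5/8 - 15/8)) = -4*(-3 - 5/2) = -4*(-11/2) = 22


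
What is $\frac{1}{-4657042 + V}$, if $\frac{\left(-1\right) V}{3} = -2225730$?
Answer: $\frac{1}{2020148} \approx 4.9501 \cdot 10^{-7}$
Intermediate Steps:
$V = 6677190$ ($V = \left(-3\right) \left(-2225730\right) = 6677190$)
$\frac{1}{-4657042 + V} = \frac{1}{-4657042 + 6677190} = \frac{1}{2020148}$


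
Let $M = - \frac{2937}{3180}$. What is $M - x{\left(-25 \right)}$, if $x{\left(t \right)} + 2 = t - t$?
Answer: $\frac{1141}{1060} \approx 1.0764$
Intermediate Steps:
$x{\left(t \right)} = -2$ ($x{\left(t \right)} = -2 + \left(t - t\right) = -2 + 0 = -2$)
$M = - \frac{979}{1060}$ ($M = \left(-2937\right) \frac{1}{3180} = - \frac{979}{1060} \approx -0.92358$)
$M - x{\left(-25 \right)} = - \frac{979}{1060} - -2 = - \frac{979}{1060} + 2 = \frac{1141}{1060}$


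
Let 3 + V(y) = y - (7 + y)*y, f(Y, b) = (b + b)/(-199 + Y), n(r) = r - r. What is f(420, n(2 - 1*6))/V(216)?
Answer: 0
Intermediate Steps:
n(r) = 0
f(Y, b) = 2*b/(-199 + Y) (f(Y, b) = (2*b)/(-199 + Y) = 2*b/(-199 + Y))
V(y) = -3 + y - y*(7 + y) (V(y) = -3 + (y - (7 + y)*y) = -3 + (y - y*(7 + y)) = -3 + y - y*(7 + y))
f(420, n(2 - 1*6))/V(216) = (2*0/(-199 + 420))/(-3 - 1*216² - 6*216) = (2*0/221)/(-3 - 1*46656 - 1296) = (2*0*(1/221))/(-3 - 46656 - 1296) = 0/(-47955) = 0*(-1/47955) = 0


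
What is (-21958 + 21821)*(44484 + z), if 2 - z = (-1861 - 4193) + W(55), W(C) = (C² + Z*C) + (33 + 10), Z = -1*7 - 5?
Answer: -6594084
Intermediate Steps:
Z = -12 (Z = -7 - 5 = -12)
W(C) = 43 + C² - 12*C (W(C) = (C² - 12*C) + (33 + 10) = (C² - 12*C) + 43 = 43 + C² - 12*C)
z = 3648 (z = 2 - ((-1861 - 4193) + (43 + 55² - 12*55)) = 2 - (-6054 + (43 + 3025 - 660)) = 2 - (-6054 + 2408) = 2 - 1*(-3646) = 2 + 3646 = 3648)
(-21958 + 21821)*(44484 + z) = (-21958 + 21821)*(44484 + 3648) = -137*48132 = -6594084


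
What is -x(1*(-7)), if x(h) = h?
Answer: 7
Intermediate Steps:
-x(1*(-7)) = -(-7) = -1*(-7) = 7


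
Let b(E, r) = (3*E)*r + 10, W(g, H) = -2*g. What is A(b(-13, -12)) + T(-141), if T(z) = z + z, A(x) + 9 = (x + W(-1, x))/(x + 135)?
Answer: -177903/613 ≈ -290.22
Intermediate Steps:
b(E, r) = 10 + 3*E*r (b(E, r) = 3*E*r + 10 = 10 + 3*E*r)
A(x) = -9 + (2 + x)/(135 + x) (A(x) = -9 + (x - 2*(-1))/(x + 135) = -9 + (x + 2)/(135 + x) = -9 + (2 + x)/(135 + x))
T(z) = 2*z
A(b(-13, -12)) + T(-141) = (-1213 - 8*(10 + 3*(-13)*(-12)))/(135 + (10 + 3*(-13)*(-12))) + 2*(-141) = (-1213 - 8*(10 + 468))/(135 + (10 + 468)) - 282 = (-1213 - 8*478)/(135 + 478) - 282 = (-1213 - 3824)/613 - 282 = (1/613)*(-5037) - 282 = -5037/613 - 282 = -177903/613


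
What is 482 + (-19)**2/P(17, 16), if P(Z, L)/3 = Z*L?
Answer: 393673/816 ≈ 482.44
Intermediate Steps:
P(Z, L) = 3*L*Z (P(Z, L) = 3*(Z*L) = 3*(L*Z) = 3*L*Z)
482 + (-19)**2/P(17, 16) = 482 + (-19)**2/((3*16*17)) = 482 + 361/816 = 393673/816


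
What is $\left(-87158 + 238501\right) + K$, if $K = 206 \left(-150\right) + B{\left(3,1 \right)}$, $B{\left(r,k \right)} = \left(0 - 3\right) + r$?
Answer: $120443$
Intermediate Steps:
$B{\left(r,k \right)} = -3 + r$
$K = -30900$ ($K = 206 \left(-150\right) + \left(-3 + 3\right) = -30900 + 0 = -30900$)
$\left(-87158 + 238501\right) + K = \left(-87158 + 238501\right) - 30900 = 151343 - 30900 = 120443$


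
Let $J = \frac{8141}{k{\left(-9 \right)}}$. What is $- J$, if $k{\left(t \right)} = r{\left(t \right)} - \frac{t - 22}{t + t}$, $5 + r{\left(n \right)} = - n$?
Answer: $- \frac{146538}{41} \approx -3574.1$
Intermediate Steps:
$r{\left(n \right)} = -5 - n$
$k{\left(t \right)} = -5 - t - \frac{-22 + t}{2 t}$ ($k{\left(t \right)} = \left(-5 - t\right) - \frac{t - 22}{t + t} = \left(-5 - t\right) - \frac{-22 + t}{2 t} = -5 - t - \frac{-22 + t}{2 t}$)
$J = \frac{146538}{41}$ ($J = \frac{8141}{- \frac{11}{2} - -9 + \frac{11}{-9}} = \frac{8141}{- \frac{11}{2} + 9 + 11 \left(- \frac{1}{9}\right)} = \frac{8141}{- \frac{11}{2} + 9 - \frac{11}{9}} = \frac{8141}{\frac{41}{18}} = 8141 \cdot \frac{18}{41} = \frac{146538}{41} \approx 3574.1$)
$- J = \left(-1\right) \frac{146538}{41} = - \frac{146538}{41}$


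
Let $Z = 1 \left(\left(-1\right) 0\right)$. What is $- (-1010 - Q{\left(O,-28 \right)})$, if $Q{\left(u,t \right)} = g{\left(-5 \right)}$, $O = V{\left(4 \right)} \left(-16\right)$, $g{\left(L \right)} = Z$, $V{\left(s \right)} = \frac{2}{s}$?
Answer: $1010$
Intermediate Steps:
$Z = 0$ ($Z = 1 \cdot 0 = 0$)
$g{\left(L \right)} = 0$
$O = -8$ ($O = \frac{2}{4} \left(-16\right) = 2 \cdot \frac{1}{4} \left(-16\right) = \frac{1}{2} \left(-16\right) = -8$)
$Q{\left(u,t \right)} = 0$
$- (-1010 - Q{\left(O,-28 \right)}) = - (-1010 - 0) = - (-1010 + 0) = \left(-1\right) \left(-1010\right) = 1010$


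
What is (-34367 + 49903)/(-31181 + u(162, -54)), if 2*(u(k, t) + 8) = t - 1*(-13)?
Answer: -31072/62419 ≈ -0.49780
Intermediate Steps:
u(k, t) = -3/2 + t/2 (u(k, t) = -8 + (t - 1*(-13))/2 = -8 + (t + 13)/2 = -8 + (13 + t)/2 = -8 + (13/2 + t/2) = -3/2 + t/2)
(-34367 + 49903)/(-31181 + u(162, -54)) = (-34367 + 49903)/(-31181 + (-3/2 + (½)*(-54))) = 15536/(-31181 + (-3/2 - 27)) = 15536/(-31181 - 57/2) = 15536/(-62419/2) = 15536*(-2/62419) = -31072/62419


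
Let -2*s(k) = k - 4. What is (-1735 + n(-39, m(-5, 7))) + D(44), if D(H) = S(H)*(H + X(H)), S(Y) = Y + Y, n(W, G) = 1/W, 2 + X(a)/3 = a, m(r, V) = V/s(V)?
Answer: 515774/39 ≈ 13225.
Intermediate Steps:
s(k) = 2 - k/2 (s(k) = -(k - 4)/2 = -(-4 + k)/2 = 2 - k/2)
m(r, V) = V/(2 - V/2)
X(a) = -6 + 3*a
S(Y) = 2*Y
D(H) = 2*H*(-6 + 4*H) (D(H) = (2*H)*(H + (-6 + 3*H)) = (2*H)*(-6 + 4*H) = 2*H*(-6 + 4*H))
(-1735 + n(-39, m(-5, 7))) + D(44) = (-1735 + 1/(-39)) + 4*44*(-3 + 2*44) = (-1735 - 1/39) + 4*44*(-3 + 88) = -67666/39 + 4*44*85 = -67666/39 + 14960 = 515774/39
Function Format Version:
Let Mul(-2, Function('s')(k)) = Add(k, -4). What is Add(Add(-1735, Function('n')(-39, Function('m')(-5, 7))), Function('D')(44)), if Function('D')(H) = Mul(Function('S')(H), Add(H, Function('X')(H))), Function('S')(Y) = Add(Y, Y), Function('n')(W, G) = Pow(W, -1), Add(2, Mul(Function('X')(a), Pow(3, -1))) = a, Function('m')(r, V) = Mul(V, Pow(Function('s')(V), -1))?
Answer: Rational(515774, 39) ≈ 13225.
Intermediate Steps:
Function('s')(k) = Add(2, Mul(Rational(-1, 2), k)) (Function('s')(k) = Mul(Rational(-1, 2), Add(k, -4)) = Mul(Rational(-1, 2), Add(-4, k)) = Add(2, Mul(Rational(-1, 2), k)))
Function('m')(r, V) = Mul(V, Pow(Add(2, Mul(Rational(-1, 2), V)), -1))
Function('X')(a) = Add(-6, Mul(3, a))
Function('S')(Y) = Mul(2, Y)
Function('D')(H) = Mul(2, H, Add(-6, Mul(4, H))) (Function('D')(H) = Mul(Mul(2, H), Add(H, Add(-6, Mul(3, H)))) = Mul(Mul(2, H), Add(-6, Mul(4, H))) = Mul(2, H, Add(-6, Mul(4, H))))
Add(Add(-1735, Function('n')(-39, Function('m')(-5, 7))), Function('D')(44)) = Add(Add(-1735, Pow(-39, -1)), Mul(4, 44, Add(-3, Mul(2, 44)))) = Add(Add(-1735, Rational(-1, 39)), Mul(4, 44, Add(-3, 88))) = Add(Rational(-67666, 39), Mul(4, 44, 85)) = Add(Rational(-67666, 39), 14960) = Rational(515774, 39)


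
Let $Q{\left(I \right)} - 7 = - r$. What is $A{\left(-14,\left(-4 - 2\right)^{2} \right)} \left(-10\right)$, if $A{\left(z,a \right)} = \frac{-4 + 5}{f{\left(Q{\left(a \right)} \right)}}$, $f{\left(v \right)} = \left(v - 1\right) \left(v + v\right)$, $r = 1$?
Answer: $- \frac{1}{6} \approx -0.16667$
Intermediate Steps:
$Q{\left(I \right)} = 6$ ($Q{\left(I \right)} = 7 - 1 = 6$)
$f{\left(v \right)} = 2 v \left(-1 + v\right)$ ($f{\left(v \right)} = \left(-1 + v\right) 2 v = 2 v \left(-1 + v\right)$)
$A{\left(z,a \right)} = \frac{1}{60}$ ($A{\left(z,a \right)} = \frac{-4 + 5}{2 \cdot 6 \left(-1 + 6\right)} = 1 \frac{1}{2 \cdot 6 \cdot 5} = 1 \cdot \frac{1}{60} = \frac{1}{60}$)
$A{\left(-14,\left(-4 - 2\right)^{2} \right)} \left(-10\right) = \frac{1}{60} \left(-10\right) = - \frac{1}{6}$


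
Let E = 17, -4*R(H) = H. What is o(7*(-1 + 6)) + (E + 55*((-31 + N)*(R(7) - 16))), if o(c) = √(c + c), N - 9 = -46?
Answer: 66402 + √70 ≈ 66410.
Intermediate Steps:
N = -37 (N = 9 - 46 = -37)
R(H) = -H/4
o(c) = √2*√c (o(c) = √(2*c) = √2*√c)
o(7*(-1 + 6)) + (E + 55*((-31 + N)*(R(7) - 16))) = √2*√(7*(-1 + 6)) + (17 + 55*((-31 - 37)*(-¼*7 - 16))) = √2*√(7*5) + (17 + 55*(-68*(-7/4 - 16))) = √2*√35 + (17 + 55*(-68*(-71/4))) = √70 + (17 + 55*1207) = √70 + (17 + 66385) = √70 + 66402 = 66402 + √70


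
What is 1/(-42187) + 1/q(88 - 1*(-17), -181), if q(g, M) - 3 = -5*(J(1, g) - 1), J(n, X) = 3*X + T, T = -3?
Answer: -43739/65474224 ≈ -0.00066803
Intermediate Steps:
J(n, X) = -3 + 3*X (J(n, X) = 3*X - 3 = -3 + 3*X)
q(g, M) = 23 - 15*g (q(g, M) = 3 - 5*((-3 + 3*g) - 1) = 3 - 5*(-4 + 3*g) = 3 + (20 - 15*g) = 23 - 15*g)
1/(-42187) + 1/q(88 - 1*(-17), -181) = 1/(-42187) + 1/(23 - 15*(88 - 1*(-17))) = -1/42187 + 1/(23 - 15*(88 + 17)) = -1/42187 + 1/(23 - 15*105) = -1/42187 + 1/(23 - 1575) = -1/42187 + 1/(-1552) = -1/42187 - 1/1552 = -43739/65474224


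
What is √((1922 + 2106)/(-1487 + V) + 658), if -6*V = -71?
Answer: √18274810/167 ≈ 25.598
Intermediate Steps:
V = 71/6 (V = -⅙*(-71) = 71/6 ≈ 11.833)
√((1922 + 2106)/(-1487 + V) + 658) = √((1922 + 2106)/(-1487 + 71/6) + 658) = √(4028/(-8851/6) + 658) = √(4028*(-6/8851) + 658) = √(-456/167 + 658) = √(109430/167) = √18274810/167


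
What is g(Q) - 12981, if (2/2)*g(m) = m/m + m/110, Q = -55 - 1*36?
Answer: -1427891/110 ≈ -12981.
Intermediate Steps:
Q = -91 (Q = -55 - 36 = -91)
g(m) = 1 + m/110 (g(m) = m/m + m/110 = 1 + m*(1/110) = 1 + m/110)
g(Q) - 12981 = (1 + (1/110)*(-91)) - 12981 = (1 - 91/110) - 12981 = 19/110 - 12981 = -1427891/110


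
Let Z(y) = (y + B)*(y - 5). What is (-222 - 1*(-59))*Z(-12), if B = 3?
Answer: -24939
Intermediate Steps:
Z(y) = (-5 + y)*(3 + y) (Z(y) = (y + 3)*(y - 5) = (3 + y)*(-5 + y) = (-5 + y)*(3 + y))
(-222 - 1*(-59))*Z(-12) = (-222 - 1*(-59))*(-15 + (-12)² - 2*(-12)) = (-222 + 59)*(-15 + 144 + 24) = -163*153 = -24939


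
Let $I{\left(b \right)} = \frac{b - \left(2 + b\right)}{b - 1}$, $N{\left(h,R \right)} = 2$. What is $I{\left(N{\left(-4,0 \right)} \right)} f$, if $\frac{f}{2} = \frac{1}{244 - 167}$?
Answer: $- \frac{4}{77} \approx -0.051948$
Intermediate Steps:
$I{\left(b \right)} = - \frac{2}{-1 + b}$
$f = \frac{2}{77}$ ($f = \frac{2}{244 - 167} = \frac{2}{77} \approx 0.025974$)
$I{\left(N{\left(-4,0 \right)} \right)} f = - \frac{2}{-1 + 2} \cdot \frac{2}{77} = - \frac{2}{1} \cdot \frac{2}{77} = \left(-2\right) 1 \cdot \frac{2}{77} = \left(-2\right) \frac{2}{77} = - \frac{4}{77}$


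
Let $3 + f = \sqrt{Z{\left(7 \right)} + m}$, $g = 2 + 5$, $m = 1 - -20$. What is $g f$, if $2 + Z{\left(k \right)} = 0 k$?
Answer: $-21 + 7 \sqrt{19} \approx 9.5123$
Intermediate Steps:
$Z{\left(k \right)} = -2$ ($Z{\left(k \right)} = -2 + 0 k = -2 + 0 = -2$)
$m = 21$ ($m = 1 + 20 = 21$)
$g = 7$
$f = -3 + \sqrt{19}$ ($f = -3 + \sqrt{-2 + 21} = -3 + \sqrt{19} \approx 1.3589$)
$g f = 7 \left(-3 + \sqrt{19}\right) = -21 + 7 \sqrt{19}$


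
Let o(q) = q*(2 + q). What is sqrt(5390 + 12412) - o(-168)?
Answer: -27888 + 3*sqrt(1978) ≈ -27755.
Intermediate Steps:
sqrt(5390 + 12412) - o(-168) = sqrt(5390 + 12412) - (-168)*(2 - 168) = sqrt(17802) - (-168)*(-166) = 3*sqrt(1978) - 1*27888 = 3*sqrt(1978) - 27888 = -27888 + 3*sqrt(1978)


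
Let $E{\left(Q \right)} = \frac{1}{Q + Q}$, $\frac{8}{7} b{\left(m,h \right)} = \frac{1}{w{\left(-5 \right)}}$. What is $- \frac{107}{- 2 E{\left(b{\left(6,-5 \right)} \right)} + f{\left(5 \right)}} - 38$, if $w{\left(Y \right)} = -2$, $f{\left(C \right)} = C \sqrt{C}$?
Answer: $- \frac{211038}{5869} - \frac{26215 \sqrt{5}}{5869} \approx -45.946$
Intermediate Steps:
$f{\left(C \right)} = C^{\frac{3}{2}}$
$b{\left(m,h \right)} = - \frac{7}{16}$ ($b{\left(m,h \right)} = \frac{7}{8 \left(-2\right)} = \frac{7}{8} \left(- \frac{1}{2}\right) = - \frac{7}{16}$)
$E{\left(Q \right)} = \frac{1}{2 Q}$
$- \frac{107}{- 2 E{\left(b{\left(6,-5 \right)} \right)} + f{\left(5 \right)}} - 38 = - \frac{107}{- 2 \frac{1}{2 \left(- \frac{7}{16}\right)} + 5^{\frac{3}{2}}} - 38 = - \frac{107}{- 2 \cdot \frac{1}{2} \left(- \frac{16}{7}\right) + 5 \sqrt{5}} - 38 = - \frac{107}{\left(-2\right) \left(- \frac{8}{7}\right) + 5 \sqrt{5}} - 38 = - \frac{107}{\frac{16}{7} + 5 \sqrt{5}} - 38 = -38 - \frac{107}{\frac{16}{7} + 5 \sqrt{5}}$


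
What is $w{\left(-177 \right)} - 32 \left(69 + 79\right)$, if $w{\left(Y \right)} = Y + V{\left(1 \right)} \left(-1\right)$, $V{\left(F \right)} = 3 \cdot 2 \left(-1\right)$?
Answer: $-4907$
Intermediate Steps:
$V{\left(F \right)} = -6$ ($V{\left(F \right)} = 6 \left(-1\right) = -6$)
$w{\left(Y \right)} = 6 + Y$ ($w{\left(Y \right)} = Y - -6 = Y + 6 = 6 + Y$)
$w{\left(-177 \right)} - 32 \left(69 + 79\right) = \left(6 - 177\right) - 32 \left(69 + 79\right) = -171 - 32 \cdot 148 = -171 - 4736 = -4907$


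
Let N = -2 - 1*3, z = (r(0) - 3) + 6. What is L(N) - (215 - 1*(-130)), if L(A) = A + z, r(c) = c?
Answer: -347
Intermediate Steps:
z = 3 (z = (0 - 3) + 6 = -3 + 6 = 3)
N = -5 (N = -2 - 3 = -5)
L(A) = 3 + A (L(A) = A + 3 = 3 + A)
L(N) - (215 - 1*(-130)) = (3 - 5) - (215 - 1*(-130)) = -2 - (215 + 130) = -2 - 1*345 = -2 - 345 = -347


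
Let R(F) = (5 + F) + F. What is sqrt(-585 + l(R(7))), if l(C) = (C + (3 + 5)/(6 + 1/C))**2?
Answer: 12*I*sqrt(15799)/115 ≈ 13.116*I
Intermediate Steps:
R(F) = 5 + 2*F
l(C) = (C + 8/(6 + 1/C))**2
sqrt(-585 + l(R(7))) = sqrt(-585 + 9*(5 + 2*7)**2*(3 + 2*(5 + 2*7))**2/(1 + 6*(5 + 2*7))**2) = sqrt(-585 + 9*(5 + 14)**2*(3 + 2*(5 + 14))**2/(1 + 6*(5 + 14))**2) = sqrt(-585 + 9*19**2*(3 + 2*19)**2/(1 + 6*19)**2) = sqrt(-585 + 9*361*(3 + 38)**2/(1 + 114)**2) = sqrt(-585 + 9*361*41**2/115**2) = sqrt(-585 + 9*361*(1/13225)*1681) = sqrt(-585 + 5461569/13225) = sqrt(-2275056/13225) = 12*I*sqrt(15799)/115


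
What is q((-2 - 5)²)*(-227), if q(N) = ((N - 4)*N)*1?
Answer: -500535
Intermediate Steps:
q(N) = N*(-4 + N) (q(N) = ((-4 + N)*N)*1 = (N*(-4 + N))*1 = N*(-4 + N))
q((-2 - 5)²)*(-227) = ((-2 - 5)²*(-4 + (-2 - 5)²))*(-227) = ((-7)²*(-4 + (-7)²))*(-227) = (49*(-4 + 49))*(-227) = (49*45)*(-227) = 2205*(-227) = -500535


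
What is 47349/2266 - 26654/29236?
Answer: 165487175/8281097 ≈ 19.984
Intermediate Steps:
47349/2266 - 26654/29236 = 47349*(1/2266) - 26654*1/29236 = 47349/2266 - 13327/14618 = 165487175/8281097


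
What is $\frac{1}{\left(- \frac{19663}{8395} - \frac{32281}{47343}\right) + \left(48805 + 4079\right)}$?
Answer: $\frac{397444485}{21017252240336} \approx 1.891 \cdot 10^{-5}$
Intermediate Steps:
$\frac{1}{\left(- \frac{19663}{8395} - \frac{32281}{47343}\right) + \left(48805 + 4079\right)} = \frac{1}{\left(\left(-19663\right) \frac{1}{8395} - \frac{32281}{47343}\right) + 52884} = \frac{1}{\left(- \frac{19663}{8395} - \frac{32281}{47343}\right) + 52884} = \frac{1}{- \frac{1201904404}{397444485} + 52884} = \frac{1}{\frac{21017252240336}{397444485}} = \frac{397444485}{21017252240336}$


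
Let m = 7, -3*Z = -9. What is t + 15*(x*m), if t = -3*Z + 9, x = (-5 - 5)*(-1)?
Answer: 1050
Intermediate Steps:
Z = 3 (Z = -1/3*(-9) = 3)
x = 10 (x = -10*(-1) = 10)
t = 0 (t = -3*3 + 9 = -9 + 9 = 0)
t + 15*(x*m) = 0 + 15*(10*7) = 0 + 15*70 = 0 + 1050 = 1050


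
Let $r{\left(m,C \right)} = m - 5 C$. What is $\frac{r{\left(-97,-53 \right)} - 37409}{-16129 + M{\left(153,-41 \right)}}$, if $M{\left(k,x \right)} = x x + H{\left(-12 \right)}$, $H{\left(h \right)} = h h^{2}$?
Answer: $\frac{37241}{16176} \approx 2.3022$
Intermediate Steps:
$H{\left(h \right)} = h^{3}$
$M{\left(k,x \right)} = -1728 + x^{2}$ ($M{\left(k,x \right)} = x x + \left(-12\right)^{3} = x^{2} - 1728 = -1728 + x^{2}$)
$\frac{r{\left(-97,-53 \right)} - 37409}{-16129 + M{\left(153,-41 \right)}} = \frac{\left(-97 - -265\right) - 37409}{-16129 - \left(1728 - \left(-41\right)^{2}\right)} = \frac{\left(-97 + 265\right) - 37409}{-16129 + \left(-1728 + 1681\right)} = \frac{168 - 37409}{-16129 - 47} = - \frac{37241}{-16176} = \left(-37241\right) \left(- \frac{1}{16176}\right) = \frac{37241}{16176}$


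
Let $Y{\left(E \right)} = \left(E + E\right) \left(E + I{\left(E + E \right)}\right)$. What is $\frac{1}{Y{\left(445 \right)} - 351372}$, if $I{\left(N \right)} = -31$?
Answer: $\frac{1}{17088} \approx 5.8521 \cdot 10^{-5}$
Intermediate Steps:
$Y{\left(E \right)} = 2 E \left(-31 + E\right)$ ($Y{\left(E \right)} = \left(E + E\right) \left(E - 31\right) = 2 E \left(-31 + E\right)$)
$\frac{1}{Y{\left(445 \right)} - 351372} = \frac{1}{2 \cdot 445 \left(-31 + 445\right) - 351372} = \frac{1}{2 \cdot 445 \cdot 414 - 351372} = \frac{1}{368460 - 351372} = \frac{1}{17088}$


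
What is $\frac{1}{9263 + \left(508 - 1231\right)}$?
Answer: $\frac{1}{8540} \approx 0.0001171$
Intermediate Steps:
$\frac{1}{9263 + \left(508 - 1231\right)} = \frac{1}{9263 - 723} = \frac{1}{8540}$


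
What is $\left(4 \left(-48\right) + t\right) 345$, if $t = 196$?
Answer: $1380$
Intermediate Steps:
$\left(4 \left(-48\right) + t\right) 345 = \left(4 \left(-48\right) + 196\right) 345 = \left(-192 + 196\right) 345 = 4 \cdot 345 = 1380$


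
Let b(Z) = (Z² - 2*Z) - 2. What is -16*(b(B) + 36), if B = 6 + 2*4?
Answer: -3232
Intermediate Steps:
B = 14 (B = 6 + 8 = 14)
b(Z) = -2 + Z² - 2*Z
-16*(b(B) + 36) = -16*((-2 + 14² - 2*14) + 36) = -16*((-2 + 196 - 28) + 36) = -16*(166 + 36) = -16*202 = -3232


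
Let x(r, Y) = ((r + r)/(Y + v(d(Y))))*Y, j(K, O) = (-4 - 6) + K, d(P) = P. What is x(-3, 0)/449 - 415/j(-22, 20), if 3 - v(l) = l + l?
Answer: 415/32 ≈ 12.969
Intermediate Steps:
j(K, O) = -10 + K
v(l) = 3 - 2*l (v(l) = 3 - (l + l) = 3 - 2*l)
x(r, Y) = 2*Y*r/(3 - Y) (x(r, Y) = ((r + r)/(Y + (3 - 2*Y)))*Y = ((2*r)/(3 - Y))*Y = (2*r/(3 - Y))*Y = 2*Y*r/(3 - Y))
x(-3, 0)/449 - 415/j(-22, 20) = (2*0*(-3)/(3 - 1*0))/449 - 415/(-10 - 22) = (2*0*(-3)/(3 + 0))*(1/449) - 415/(-32) = (2*0*(-3)/3)*(1/449) - 415*(-1/32) = (2*0*(-3)*(⅓))*(1/449) + 415/32 = 0*(1/449) + 415/32 = 0 + 415/32 = 415/32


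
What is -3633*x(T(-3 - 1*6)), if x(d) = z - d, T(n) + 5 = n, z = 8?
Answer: -79926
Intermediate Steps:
T(n) = -5 + n
x(d) = 8 - d
-3633*x(T(-3 - 1*6)) = -3633*(8 - (-5 + (-3 - 1*6))) = -3633*(8 - (-5 + (-3 - 6))) = -3633*(8 - (-5 - 9)) = -3633*(8 - 1*(-14)) = -3633*(8 + 14) = -3633*22 = -79926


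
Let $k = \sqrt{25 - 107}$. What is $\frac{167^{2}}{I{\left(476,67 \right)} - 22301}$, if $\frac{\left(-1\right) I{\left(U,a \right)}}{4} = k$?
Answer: $- \frac{621952589}{497335913} + \frac{111556 i \sqrt{82}}{497335913} \approx -1.2506 + 0.0020312 i$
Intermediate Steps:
$k = i \sqrt{82}$ ($k = \sqrt{-82} = i \sqrt{82} \approx 9.0554 i$)
$I{\left(U,a \right)} = - 4 i \sqrt{82}$
$\frac{167^{2}}{I{\left(476,67 \right)} - 22301} = \frac{167^{2}}{- 4 i \sqrt{82} - 22301} = \frac{27889}{- 4 i \sqrt{82} - 22301} = \frac{27889}{-22301 - 4 i \sqrt{82}}$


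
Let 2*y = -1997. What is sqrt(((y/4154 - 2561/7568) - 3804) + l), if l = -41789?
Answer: I*sqrt(704075025778732949)/3929684 ≈ 213.53*I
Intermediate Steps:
y = -1997/2 (y = (1/2)*(-1997) = -1997/2 ≈ -998.50)
sqrt(((y/4154 - 2561/7568) - 3804) + l) = sqrt(((-1997/2/4154 - 2561/7568) - 3804) - 41789) = sqrt(((-1997/2*1/4154 - 2561*1/7568) - 3804) - 41789) = sqrt(((-1997/8308 - 2561/7568) - 3804) - 41789) = sqrt((-9097521/15718736 - 3804) - 41789) = sqrt(-59803169265/15718736 - 41789) = sqrt(-716673427969/15718736) = I*sqrt(704075025778732949)/3929684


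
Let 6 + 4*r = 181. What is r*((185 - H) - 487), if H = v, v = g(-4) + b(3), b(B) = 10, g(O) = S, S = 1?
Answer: -54775/4 ≈ -13694.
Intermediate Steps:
g(O) = 1
r = 175/4 (r = -3/2 + (1/4)*181 = -3/2 + 181/4 = 175/4 ≈ 43.750)
v = 11 (v = 1 + 10 = 11)
H = 11
r*((185 - H) - 487) = 175*((185 - 1*11) - 487)/4 = 175*((185 - 11) - 487)/4 = 175*(174 - 487)/4 = (175/4)*(-313) = -54775/4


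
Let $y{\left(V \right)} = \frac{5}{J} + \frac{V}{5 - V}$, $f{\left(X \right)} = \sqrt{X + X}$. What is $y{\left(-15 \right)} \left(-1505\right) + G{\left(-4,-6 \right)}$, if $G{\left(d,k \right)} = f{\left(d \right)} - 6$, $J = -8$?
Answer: $\frac{16507}{8} + 2 i \sqrt{2} \approx 2063.4 + 2.8284 i$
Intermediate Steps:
$f{\left(X \right)} = \sqrt{2} \sqrt{X}$ ($f{\left(X \right)} = \sqrt{2 X} = \sqrt{2} \sqrt{X}$)
$G{\left(d,k \right)} = -6 + \sqrt{2} \sqrt{d}$ ($G{\left(d,k \right)} = \sqrt{2} \sqrt{d} - 6 = -6 + \sqrt{2} \sqrt{d}$)
$y{\left(V \right)} = - \frac{5}{8} + \frac{V}{5 - V}$ ($y{\left(V \right)} = \frac{5}{-8} + \frac{V}{5 - V} = 5 \left(- \frac{1}{8}\right) + \frac{V}{5 - V} = - \frac{5}{8} + \frac{V}{5 - V}$)
$y{\left(-15 \right)} \left(-1505\right) + G{\left(-4,-6 \right)} = \frac{25 - -195}{8 \left(-5 - 15\right)} \left(-1505\right) - \left(6 - \sqrt{2} \sqrt{-4}\right) = \frac{25 + 195}{8 \left(-20\right)} \left(-1505\right) - \left(6 - \sqrt{2} \cdot 2 i\right) = \frac{1}{8} \left(- \frac{1}{20}\right) 220 \left(-1505\right) - \left(6 - 2 i \sqrt{2}\right) = \left(- \frac{11}{8}\right) \left(-1505\right) - \left(6 - 2 i \sqrt{2}\right) = \frac{16555}{8} - \left(6 - 2 i \sqrt{2}\right) = \frac{16507}{8} + 2 i \sqrt{2}$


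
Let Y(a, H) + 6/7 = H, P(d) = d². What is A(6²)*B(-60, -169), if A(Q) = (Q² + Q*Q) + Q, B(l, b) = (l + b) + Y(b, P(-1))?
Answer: -4210056/7 ≈ -6.0144e+5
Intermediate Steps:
Y(a, H) = -6/7 + H
B(l, b) = ⅐ + b + l (B(l, b) = (l + b) + (-6/7 + (-1)²) = (b + l) + (-6/7 + 1) = (b + l) + ⅐ = ⅐ + b + l)
A(Q) = Q + 2*Q² (A(Q) = (Q² + Q²) + Q = 2*Q² + Q = Q + 2*Q²)
A(6²)*B(-60, -169) = (6²*(1 + 2*6²))*(⅐ - 169 - 60) = (36*(1 + 2*36))*(-1602/7) = (36*(1 + 72))*(-1602/7) = (36*73)*(-1602/7) = 2628*(-1602/7) = -4210056/7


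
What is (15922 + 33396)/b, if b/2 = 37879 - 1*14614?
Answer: 24659/23265 ≈ 1.0599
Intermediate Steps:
b = 46530 (b = 2*(37879 - 1*14614) = 2*(37879 - 14614) = 2*23265 = 46530)
(15922 + 33396)/b = (15922 + 33396)/46530 = 49318*(1/46530) = 24659/23265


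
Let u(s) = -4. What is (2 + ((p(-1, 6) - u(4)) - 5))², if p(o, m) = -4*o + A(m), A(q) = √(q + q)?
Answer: 37 + 20*√3 ≈ 71.641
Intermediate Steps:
A(q) = √2*√q (A(q) = √(2*q) = √2*√q)
p(o, m) = -4*o + √2*√m
(2 + ((p(-1, 6) - u(4)) - 5))² = (2 + (((-4*(-1) + √2*√6) - 1*(-4)) - 5))² = (2 + (((4 + 2*√3) + 4) - 5))² = (2 + ((8 + 2*√3) - 5))² = (2 + (3 + 2*√3))² = (5 + 2*√3)²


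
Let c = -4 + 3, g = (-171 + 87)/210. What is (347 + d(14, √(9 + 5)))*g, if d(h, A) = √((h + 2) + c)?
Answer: -694/5 - 2*√15/5 ≈ -140.35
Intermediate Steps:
g = -⅖ (g = -84*1/210 = -⅖ ≈ -0.40000)
c = -1
d(h, A) = √(1 + h) (d(h, A) = √((h + 2) - 1) = √((2 + h) - 1) = √(1 + h))
(347 + d(14, √(9 + 5)))*g = (347 + √(1 + 14))*(-⅖) = (347 + √15)*(-⅖) = -694/5 - 2*√15/5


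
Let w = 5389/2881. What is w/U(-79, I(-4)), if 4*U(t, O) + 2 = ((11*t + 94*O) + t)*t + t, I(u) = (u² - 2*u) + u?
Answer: -21556/212355629 ≈ -0.00010151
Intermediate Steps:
I(u) = u² - u
U(t, O) = -½ + t/4 + t*(12*t + 94*O)/4 (U(t, O) = -½ + (((11*t + 94*O) + t)*t + t)/4 = -½ + ((12*t + 94*O)*t + t)/4 = -½ + (t*(12*t + 94*O) + t)/4 = -½ + (t + t*(12*t + 94*O))/4 = -½ + (t/4 + t*(12*t + 94*O)/4) = -½ + t/4 + t*(12*t + 94*O)/4)
w = 5389/2881 (w = 5389*(1/2881) = 5389/2881 ≈ 1.8705)
w/U(-79, I(-4)) = 5389/(2881*(-½ + 3*(-79)² + (¼)*(-79) + (47/2)*(-4*(-1 - 4))*(-79))) = 5389/(2881*(-½ + 3*6241 - 79/4 + (47/2)*(-4*(-5))*(-79))) = 5389/(2881*(-½ + 18723 - 79/4 + (47/2)*20*(-79))) = 5389/(2881*(-½ + 18723 - 79/4 - 37130)) = 5389/(2881*(-73709/4)) = (5389/2881)*(-4/73709) = -21556/212355629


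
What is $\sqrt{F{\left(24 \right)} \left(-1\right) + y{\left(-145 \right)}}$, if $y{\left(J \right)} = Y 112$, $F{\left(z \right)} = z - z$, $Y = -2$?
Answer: $4 i \sqrt{14} \approx 14.967 i$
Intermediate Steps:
$F{\left(z \right)} = 0$
$y{\left(J \right)} = -224$ ($y{\left(J \right)} = \left(-2\right) 112 = -224$)
$\sqrt{F{\left(24 \right)} \left(-1\right) + y{\left(-145 \right)}} = \sqrt{0 \left(-1\right) - 224} = \sqrt{0 - 224} = \sqrt{-224} = 4 i \sqrt{14}$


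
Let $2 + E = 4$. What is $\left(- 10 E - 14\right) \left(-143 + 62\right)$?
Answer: $2754$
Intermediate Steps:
$E = 2$ ($E = -2 + 4 = 2$)
$\left(- 10 E - 14\right) \left(-143 + 62\right) = \left(\left(-10\right) 2 - 14\right) \left(-143 + 62\right) = \left(-20 - 14\right) \left(-81\right) = \left(-34\right) \left(-81\right) = 2754$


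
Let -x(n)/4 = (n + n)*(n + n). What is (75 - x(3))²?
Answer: 47961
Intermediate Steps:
x(n) = -16*n² (x(n) = -4*(n + n)*(n + n) = -4*2*n*2*n = -16*n²)
(75 - x(3))² = (75 - (-16)*3²)² = (75 - (-16)*9)² = (75 - 1*(-144))² = (75 + 144)² = 219² = 47961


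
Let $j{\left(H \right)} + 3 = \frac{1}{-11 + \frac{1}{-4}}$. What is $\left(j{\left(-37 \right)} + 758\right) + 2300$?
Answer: $\frac{137471}{45} \approx 3054.9$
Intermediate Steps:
$j{\left(H \right)} = - \frac{139}{45}$ ($j{\left(H \right)} = -3 + \frac{1}{-11 + \frac{1}{-4}} = -3 + \frac{1}{-11 - \frac{1}{4}} = -3 + \frac{1}{- \frac{45}{4}} = -3 - \frac{4}{45} = - \frac{139}{45}$)
$\left(j{\left(-37 \right)} + 758\right) + 2300 = \left(- \frac{139}{45} + 758\right) + 2300 = \frac{33971}{45} + 2300 = \frac{137471}{45}$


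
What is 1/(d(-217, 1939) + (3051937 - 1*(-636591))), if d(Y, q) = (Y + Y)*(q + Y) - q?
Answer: 1/2939241 ≈ 3.4022e-7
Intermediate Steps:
d(Y, q) = -q + 2*Y*(Y + q) (d(Y, q) = (2*Y)*(Y + q) - q = 2*Y*(Y + q) - q = -q + 2*Y*(Y + q))
1/(d(-217, 1939) + (3051937 - 1*(-636591))) = 1/((-1*1939 + 2*(-217)**2 + 2*(-217)*1939) + (3051937 - 1*(-636591))) = 1/((-1939 + 2*47089 - 841526) + (3051937 + 636591)) = 1/((-1939 + 94178 - 841526) + 3688528) = 1/(-749287 + 3688528) = 1/2939241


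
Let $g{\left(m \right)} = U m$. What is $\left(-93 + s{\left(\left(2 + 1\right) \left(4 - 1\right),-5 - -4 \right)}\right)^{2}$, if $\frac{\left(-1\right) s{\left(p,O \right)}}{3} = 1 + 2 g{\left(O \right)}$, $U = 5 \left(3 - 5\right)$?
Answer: $24336$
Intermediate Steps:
$U = -10$ ($U = 5 \left(-2\right) = -10$)
$g{\left(m \right)} = - 10 m$
$s{\left(p,O \right)} = -3 + 60 O$ ($s{\left(p,O \right)} = - 3 \left(1 + 2 \left(- 10 O\right)\right) = - 3 \left(1 - 20 O\right) = -3 + 60 O$)
$\left(-93 + s{\left(\left(2 + 1\right) \left(4 - 1\right),-5 - -4 \right)}\right)^{2} = \left(-93 + \left(-3 + 60 \left(-5 - -4\right)\right)\right)^{2} = \left(-93 + \left(-3 + 60 \left(-5 + 4\right)\right)\right)^{2} = \left(-93 + \left(-3 + 60 \left(-1\right)\right)\right)^{2} = \left(-93 - 63\right)^{2} = \left(-156\right)^{2} = 24336$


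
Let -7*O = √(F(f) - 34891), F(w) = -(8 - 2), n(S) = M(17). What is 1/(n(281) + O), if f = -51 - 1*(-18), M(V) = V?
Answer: 833/49058 + 7*I*√34897/49058 ≈ 0.01698 + 0.026655*I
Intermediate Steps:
n(S) = 17
f = -33 (f = -51 + 18 = -33)
F(w) = -6 (F(w) = -1*6 = -6)
O = -I*√34897/7 (O = -√(-6 - 34891)/7 = -I*√34897/7 ≈ -26.687*I)
1/(n(281) + O) = 1/(17 - I*√34897/7)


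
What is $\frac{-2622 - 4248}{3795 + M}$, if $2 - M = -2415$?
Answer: $- \frac{3435}{3106} \approx -1.1059$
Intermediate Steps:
$M = 2417$ ($M = 2 - -2415 = 2 + 2415 = 2417$)
$\frac{-2622 - 4248}{3795 + M} = \frac{-2622 - 4248}{3795 + 2417} = - \frac{6870}{6212} = \left(-6870\right) \frac{1}{6212} = - \frac{3435}{3106}$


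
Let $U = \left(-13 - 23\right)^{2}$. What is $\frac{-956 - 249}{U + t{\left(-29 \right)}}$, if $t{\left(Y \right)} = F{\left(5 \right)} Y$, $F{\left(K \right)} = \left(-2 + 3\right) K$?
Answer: $- \frac{1205}{1151} \approx -1.0469$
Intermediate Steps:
$U = 1296$ ($U = \left(-36\right)^{2} = 1296$)
$F{\left(K \right)} = K$ ($F{\left(K \right)} = 1 K = K$)
$t{\left(Y \right)} = 5 Y$
$\frac{-956 - 249}{U + t{\left(-29 \right)}} = \frac{-956 - 249}{1296 + 5 \left(-29\right)} = - \frac{1205}{1296 - 145} = - \frac{1205}{1151}$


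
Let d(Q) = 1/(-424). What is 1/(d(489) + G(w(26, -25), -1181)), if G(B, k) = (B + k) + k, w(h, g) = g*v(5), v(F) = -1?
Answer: -424/990889 ≈ -0.00042790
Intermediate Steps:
d(Q) = -1/424
w(h, g) = -g (w(h, g) = g*(-1) = -g)
G(B, k) = B + 2*k
1/(d(489) + G(w(26, -25), -1181)) = 1/(-1/424 + (-1*(-25) + 2*(-1181))) = 1/(-1/424 + (25 - 2362)) = 1/(-1/424 - 2337) = 1/(-990889/424) = -424/990889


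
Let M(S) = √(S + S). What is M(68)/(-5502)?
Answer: -√34/2751 ≈ -0.0021196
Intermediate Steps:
M(S) = √2*√S (M(S) = √(2*S) = √2*√S)
M(68)/(-5502) = (√2*√68)/(-5502) = (√2*(2*√17))*(-1/5502) = (2*√34)*(-1/5502) = -√34/2751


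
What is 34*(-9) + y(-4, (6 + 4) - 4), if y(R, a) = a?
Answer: -300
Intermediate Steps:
34*(-9) + y(-4, (6 + 4) - 4) = 34*(-9) + ((6 + 4) - 4) = -306 + (10 - 4) = -306 + 6 = -300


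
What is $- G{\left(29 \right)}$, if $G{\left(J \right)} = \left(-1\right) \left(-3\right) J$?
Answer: $-87$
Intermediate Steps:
$G{\left(J \right)} = 3 J$
$- G{\left(29 \right)} = - 3 \cdot 29 = \left(-1\right) 87 = -87$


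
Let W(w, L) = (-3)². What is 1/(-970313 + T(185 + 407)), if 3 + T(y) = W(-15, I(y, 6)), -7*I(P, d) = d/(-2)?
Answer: -1/970307 ≈ -1.0306e-6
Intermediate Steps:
I(P, d) = d/14 (I(P, d) = -d/(7*(-2)) = -d*(-1)/(7*2) = -(-1)*d/14 = d/14)
W(w, L) = 9
T(y) = 6 (T(y) = -3 + 9 = 6)
1/(-970313 + T(185 + 407)) = 1/(-970313 + 6) = 1/(-970307) = -1/970307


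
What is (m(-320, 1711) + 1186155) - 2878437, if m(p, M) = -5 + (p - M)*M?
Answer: -5167328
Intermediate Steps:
m(p, M) = -5 + M*(p - M)
(m(-320, 1711) + 1186155) - 2878437 = ((-5 - 1*1711**2 + 1711*(-320)) + 1186155) - 2878437 = ((-5 - 1*2927521 - 547520) + 1186155) - 2878437 = ((-5 - 2927521 - 547520) + 1186155) - 2878437 = (-3475046 + 1186155) - 2878437 = -2288891 - 2878437 = -5167328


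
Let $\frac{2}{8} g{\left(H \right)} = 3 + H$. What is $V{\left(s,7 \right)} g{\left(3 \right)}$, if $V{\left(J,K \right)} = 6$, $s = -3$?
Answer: $144$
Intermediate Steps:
$g{\left(H \right)} = 12 + 4 H$ ($g{\left(H \right)} = 4 \left(3 + H\right) = 12 + 4 H$)
$V{\left(s,7 \right)} g{\left(3 \right)} = 6 \left(12 + 4 \cdot 3\right) = 6 \left(12 + 12\right) = 6 \cdot 24 = 144$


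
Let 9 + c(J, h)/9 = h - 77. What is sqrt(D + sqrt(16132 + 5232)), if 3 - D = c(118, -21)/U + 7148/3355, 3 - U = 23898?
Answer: sqrt(11695619914 + 197478404046*sqrt(109))/118767 ≈ 12.124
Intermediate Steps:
U = -23895 (U = 3 - 1*23898 = 3 - 23898 = -23895)
c(J, h) = -774 + 9*h (c(J, h) = -81 + 9*(h - 77) = -81 + 9*(-77 + h) = -81 + (-693 + 9*h) = -774 + 9*h)
D = 295426/356301 (D = 3 - ((-774 + 9*(-21))/(-23895) + 7148/3355) = 3 - ((-774 - 189)*(-1/23895) + 7148*(1/3355)) = 3 - (-963*(-1/23895) + 7148/3355) = 3 - (107/2655 + 7148/3355) = 3 - 1*773477/356301 = 3 - 773477/356301 = 295426/356301 ≈ 0.82915)
sqrt(D + sqrt(16132 + 5232)) = sqrt(295426/356301 + sqrt(16132 + 5232)) = sqrt(295426/356301 + sqrt(21364)) = sqrt(295426/356301 + 14*sqrt(109))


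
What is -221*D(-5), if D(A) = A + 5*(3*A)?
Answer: 17680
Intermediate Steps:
D(A) = 16*A (D(A) = A + 15*A = 16*A)
-221*D(-5) = -3536*(-5) = -221*(-80) = 17680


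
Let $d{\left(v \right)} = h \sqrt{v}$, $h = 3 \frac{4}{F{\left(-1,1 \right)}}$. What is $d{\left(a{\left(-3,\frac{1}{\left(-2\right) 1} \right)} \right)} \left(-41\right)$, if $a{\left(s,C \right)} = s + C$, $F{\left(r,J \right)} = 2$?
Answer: $- 123 i \sqrt{14} \approx - 460.22 i$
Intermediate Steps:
$a{\left(s,C \right)} = C + s$
$h = 6$ ($h = 3 \cdot \frac{4}{2} = 3 \cdot 4 \cdot \frac{1}{2} = 3 \cdot 2 = 6$)
$d{\left(v \right)} = 6 \sqrt{v}$
$d{\left(a{\left(-3,\frac{1}{\left(-2\right) 1} \right)} \right)} \left(-41\right) = 6 \sqrt{\frac{1}{\left(-2\right) 1} - 3} \left(-41\right) = 6 \sqrt{\frac{1}{-2} - 3} \left(-41\right) = 6 \sqrt{- \frac{1}{2} - 3} \left(-41\right) = 6 \sqrt{- \frac{7}{2}} \left(-41\right) = 6 \frac{i \sqrt{14}}{2} \left(-41\right) = 3 i \sqrt{14} \left(-41\right) = - 123 i \sqrt{14}$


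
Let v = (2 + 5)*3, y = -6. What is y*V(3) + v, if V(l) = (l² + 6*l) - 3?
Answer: -123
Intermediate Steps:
V(l) = -3 + l² + 6*l
v = 21 (v = 7*3 = 21)
y*V(3) + v = -6*(-3 + 3² + 6*3) + 21 = -6*(-3 + 9 + 18) + 21 = -6*24 + 21 = -144 + 21 = -123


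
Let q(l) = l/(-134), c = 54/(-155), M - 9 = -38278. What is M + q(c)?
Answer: -397423538/10385 ≈ -38269.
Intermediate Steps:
M = -38269 (M = 9 - 38278 = -38269)
c = -54/155 (c = 54*(-1/155) = -54/155 ≈ -0.34839)
q(l) = -l/134 (q(l) = l*(-1/134) = -l/134)
M + q(c) = -38269 - 1/134*(-54/155) = -38269 + 27/10385 = -397423538/10385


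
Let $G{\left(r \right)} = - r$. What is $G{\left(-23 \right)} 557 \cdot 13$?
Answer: $166543$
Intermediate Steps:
$G{\left(-23 \right)} 557 \cdot 13 = \left(-1\right) \left(-23\right) 557 \cdot 13 = 23 \cdot 7241 = 166543$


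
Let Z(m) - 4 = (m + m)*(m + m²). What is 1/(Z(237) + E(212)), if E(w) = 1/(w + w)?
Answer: 424/11336253953 ≈ 3.7402e-8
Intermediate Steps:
Z(m) = 4 + 2*m*(m + m²) (Z(m) = 4 + (m + m)*(m + m²) = 4 + (2*m)*(m + m²) = 4 + 2*m*(m + m²))
E(w) = 1/(2*w)
1/(Z(237) + E(212)) = 1/((4 + 2*237² + 2*237³) + (½)/212) = 1/((4 + 2*56169 + 2*13312053) + (½)*(1/212)) = 1/((4 + 112338 + 26624106) + 1/424) = 1/(26736448 + 1/424) = 1/(11336253953/424) = 424/11336253953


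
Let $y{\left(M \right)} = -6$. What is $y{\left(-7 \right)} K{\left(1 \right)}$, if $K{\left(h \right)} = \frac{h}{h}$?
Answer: $-6$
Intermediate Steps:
$K{\left(h \right)} = 1$
$y{\left(-7 \right)} K{\left(1 \right)} = \left(-6\right) 1 = -6$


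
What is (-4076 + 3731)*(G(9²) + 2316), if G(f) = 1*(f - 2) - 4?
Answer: -824895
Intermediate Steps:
G(f) = -6 + f (G(f) = 1*(-2 + f) - 4 = (-2 + f) - 4 = -6 + f)
(-4076 + 3731)*(G(9²) + 2316) = (-4076 + 3731)*((-6 + 9²) + 2316) = -345*((-6 + 81) + 2316) = -345*(75 + 2316) = -345*2391 = -824895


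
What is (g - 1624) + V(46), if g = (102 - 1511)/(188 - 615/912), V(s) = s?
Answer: -90290702/56947 ≈ -1585.5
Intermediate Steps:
g = -428336/56947 (g = -1409/(188 - 615*1/912) = -1409/(188 - 205/304) = -1409/56947/304 = -1409*304/56947 = -428336/56947 ≈ -7.5217)
(g - 1624) + V(46) = (-428336/56947 - 1624) + 46 = -92910264/56947 + 46 = -90290702/56947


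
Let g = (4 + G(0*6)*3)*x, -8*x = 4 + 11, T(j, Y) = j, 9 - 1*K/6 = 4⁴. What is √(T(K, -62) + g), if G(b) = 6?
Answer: 3*I*√677/2 ≈ 39.029*I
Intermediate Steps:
K = -1482 (K = 54 - 6*4⁴ = 54 - 6*256 = 54 - 1536 = -1482)
x = -15/8 (x = -(4 + 11)/8 = -⅛*15 = -15/8 ≈ -1.8750)
g = -165/4 (g = (4 + 6*3)*(-15/8) = (4 + 18)*(-15/8) = 22*(-15/8) = -165/4 ≈ -41.250)
√(T(K, -62) + g) = √(-1482 - 165/4) = √(-6093/4) = 3*I*√677/2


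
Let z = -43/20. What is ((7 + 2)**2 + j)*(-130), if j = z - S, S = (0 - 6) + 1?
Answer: -21801/2 ≈ -10901.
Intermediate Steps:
z = -43/20 (z = -43*1/20 = -43/20 ≈ -2.1500)
S = -5 (S = -6 + 1 = -5)
j = 57/20 (j = -43/20 - 1*(-5) = -43/20 + 5 = 57/20 ≈ 2.8500)
((7 + 2)**2 + j)*(-130) = ((7 + 2)**2 + 57/20)*(-130) = (9**2 + 57/20)*(-130) = (81 + 57/20)*(-130) = (1677/20)*(-130) = -21801/2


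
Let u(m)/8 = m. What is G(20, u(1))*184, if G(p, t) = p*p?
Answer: 73600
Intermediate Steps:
u(m) = 8*m
G(p, t) = p²
G(20, u(1))*184 = 20²*184 = 400*184 = 73600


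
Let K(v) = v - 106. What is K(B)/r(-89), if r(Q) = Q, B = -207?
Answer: 313/89 ≈ 3.5169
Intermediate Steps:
K(v) = -106 + v
K(B)/r(-89) = (-106 - 207)/(-89) = -313*(-1/89) = 313/89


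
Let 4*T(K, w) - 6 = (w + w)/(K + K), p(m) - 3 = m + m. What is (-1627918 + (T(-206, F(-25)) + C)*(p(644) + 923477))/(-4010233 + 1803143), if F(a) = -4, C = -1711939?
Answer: 16306410406717/22733027 ≈ 7.1730e+5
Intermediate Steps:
p(m) = 3 + 2*m (p(m) = 3 + (m + m) = 3 + 2*m)
T(K, w) = 3/2 + w/(4*K) (T(K, w) = 3/2 + ((w + w)/(K + K))/4 = 3/2 + ((2*w)/((2*K)))/4 = 3/2 + ((2*w)*(1/(2*K)))/4 = 3/2 + (w/K)/4 = 3/2 + w/(4*K))
(-1627918 + (T(-206, F(-25)) + C)*(p(644) + 923477))/(-4010233 + 1803143) = (-1627918 + ((¼)*(-4 + 6*(-206))/(-206) - 1711939)*((3 + 2*644) + 923477))/(-4010233 + 1803143) = (-1627918 + ((¼)*(-1/206)*(-4 - 1236) - 1711939)*((3 + 1288) + 923477))/(-2207090) = (-1627918 + ((¼)*(-1/206)*(-1240) - 1711939)*(1291 + 923477))*(-1/2207090) = (-1627918 + (155/103 - 1711939)*924768)*(-1/2207090) = (-1627918 - 176329562/103*924768)*(-1/2207090) = (-1627918 - 163063936391616/103)*(-1/2207090) = -163064104067170/103*(-1/2207090) = 16306410406717/22733027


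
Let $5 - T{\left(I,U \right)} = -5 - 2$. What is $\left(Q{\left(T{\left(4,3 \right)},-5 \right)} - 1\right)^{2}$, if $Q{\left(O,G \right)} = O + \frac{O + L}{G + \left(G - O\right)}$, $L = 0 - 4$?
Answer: $\frac{13689}{121} \approx 113.13$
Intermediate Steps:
$L = -4$
$T{\left(I,U \right)} = 12$ ($T{\left(I,U \right)} = 5 - \left(-5 - 2\right) = 5 - -7 = 5 + 7 = 12$)
$Q{\left(O,G \right)} = O + \frac{-4 + O}{- O + 2 G}$ ($Q{\left(O,G \right)} = O + \frac{O - 4}{G + \left(G - O\right)} = O + \frac{-4 + O}{- O + 2 G}$)
$\left(Q{\left(T{\left(4,3 \right)},-5 \right)} - 1\right)^{2} = \left(\frac{-4 + 12 - 12^{2} + 2 \left(-5\right) 12}{\left(-1\right) 12 + 2 \left(-5\right)} - 1\right)^{2} = \left(\frac{-4 + 12 - 144 - 120}{-12 - 10} - 1\right)^{2} = \left(\frac{-4 + 12 - 144 - 120}{-22} - 1\right)^{2} = \left(\left(- \frac{1}{22}\right) \left(-256\right) - 1\right)^{2} = \left(\frac{128}{11} - 1\right)^{2} = \left(\frac{117}{11}\right)^{2} = \frac{13689}{121}$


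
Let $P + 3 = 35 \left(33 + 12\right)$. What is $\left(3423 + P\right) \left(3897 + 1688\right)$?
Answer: $27897075$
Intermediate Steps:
$P = 1572$ ($P = -3 + 35 \left(33 + 12\right) = -3 + 35 \cdot 45 = -3 + 1575 = 1572$)
$\left(3423 + P\right) \left(3897 + 1688\right) = \left(3423 + 1572\right) \left(3897 + 1688\right) = 4995 \cdot 5585 = 27897075$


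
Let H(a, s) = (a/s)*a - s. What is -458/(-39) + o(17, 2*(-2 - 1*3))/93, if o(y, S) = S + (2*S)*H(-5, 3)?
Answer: 38044/3627 ≈ 10.489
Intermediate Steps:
H(a, s) = -s + a²/s (H(a, s) = a²/s - s = -s + a²/s)
o(y, S) = 35*S/3 (o(y, S) = S + (2*S)*(-1*3 + (-5)²/3) = S + (2*S)*(-3 + 25*(⅓)) = S + (2*S)*(-3 + 25/3) = S + (2*S)*(16/3) = S + 32*S/3 = 35*S/3)
-458/(-39) + o(17, 2*(-2 - 1*3))/93 = -458/(-39) + (35*(2*(-2 - 1*3))/3)/93 = -458*(-1/39) + (35*(2*(-2 - 3))/3)*(1/93) = 458/39 + (35*(2*(-5))/3)*(1/93) = 458/39 + ((35/3)*(-10))*(1/93) = 458/39 - 350/3*1/93 = 458/39 - 350/279 = 38044/3627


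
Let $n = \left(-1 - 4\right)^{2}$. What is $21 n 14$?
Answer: $7350$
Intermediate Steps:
$n = 25$ ($n = \left(-5\right)^{2} = 25$)
$21 n 14 = 21 \cdot 25 \cdot 14 = 525 \cdot 14 = 7350$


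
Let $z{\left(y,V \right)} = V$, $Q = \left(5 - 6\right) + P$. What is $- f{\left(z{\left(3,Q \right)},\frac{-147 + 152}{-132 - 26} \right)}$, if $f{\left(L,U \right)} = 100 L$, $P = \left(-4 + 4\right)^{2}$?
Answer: $100$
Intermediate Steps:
$P = 0$ ($P = 0^{2} = 0$)
$Q = -1$ ($Q = \left(5 - 6\right) + 0 = -1 + 0 = -1$)
$- f{\left(z{\left(3,Q \right)},\frac{-147 + 152}{-132 - 26} \right)} = - 100 \left(-1\right) = \left(-1\right) \left(-100\right) = 100$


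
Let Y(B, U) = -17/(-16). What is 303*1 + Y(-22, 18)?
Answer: 4865/16 ≈ 304.06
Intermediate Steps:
Y(B, U) = 17/16 (Y(B, U) = -17*(-1/16) = 17/16)
303*1 + Y(-22, 18) = 303*1 + 17/16 = 303 + 17/16 = 4865/16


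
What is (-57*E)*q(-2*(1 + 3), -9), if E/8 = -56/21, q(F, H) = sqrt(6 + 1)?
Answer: 1216*sqrt(7) ≈ 3217.2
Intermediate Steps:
q(F, H) = sqrt(7)
E = -64/3 (E = 8*(-56/21) = 8*(-56*1/21) = 8*(-8/3) = -64/3 ≈ -21.333)
(-57*E)*q(-2*(1 + 3), -9) = (-57*(-64/3))*sqrt(7) = 1216*sqrt(7)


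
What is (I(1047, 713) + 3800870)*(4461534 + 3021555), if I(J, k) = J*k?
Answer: 34028456739909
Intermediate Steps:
(I(1047, 713) + 3800870)*(4461534 + 3021555) = (1047*713 + 3800870)*(4461534 + 3021555) = (746511 + 3800870)*7483089 = 4547381*7483089 = 34028456739909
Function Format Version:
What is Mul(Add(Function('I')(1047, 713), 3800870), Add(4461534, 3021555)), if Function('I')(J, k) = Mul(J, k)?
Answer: 34028456739909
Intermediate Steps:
Mul(Add(Function('I')(1047, 713), 3800870), Add(4461534, 3021555)) = Mul(Add(Mul(1047, 713), 3800870), Add(4461534, 3021555)) = Mul(Add(746511, 3800870), 7483089) = Mul(4547381, 7483089) = 34028456739909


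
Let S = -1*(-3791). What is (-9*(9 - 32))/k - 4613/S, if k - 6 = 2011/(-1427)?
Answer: 1089599936/24834841 ≈ 43.874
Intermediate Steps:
S = 3791
k = 6551/1427 (k = 6 + 2011/(-1427) = 6 + 2011*(-1/1427) = 6 - 2011/1427 = 6551/1427 ≈ 4.5908)
(-9*(9 - 32))/k - 4613/S = (-9*(9 - 32))/(6551/1427) - 4613/3791 = -9*(-23)*(1427/6551) - 4613*1/3791 = 207*(1427/6551) - 4613/3791 = 295389/6551 - 4613/3791 = 1089599936/24834841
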